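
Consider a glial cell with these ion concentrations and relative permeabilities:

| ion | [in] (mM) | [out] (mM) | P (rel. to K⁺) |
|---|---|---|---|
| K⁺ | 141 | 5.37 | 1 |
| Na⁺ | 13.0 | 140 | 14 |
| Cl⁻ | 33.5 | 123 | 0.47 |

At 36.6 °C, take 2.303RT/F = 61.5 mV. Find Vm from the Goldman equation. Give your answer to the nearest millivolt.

44 mV

Vm = 61.5 · log₁₀[(Σ P·[cation]ₒ + Σ P·[anion]ᵢ) / (Σ P·[cation]ᵢ + Σ P·[anion]ₒ)]
Numerator = 1×5.37 + 14×140 + 0.47×33.5 = 1981
Denominator = 1×141 + 14×13.0 + 0.47×123 = 380.8
Vm = 61.5 · log₁₀(5.2024) = 61.5 × (0.7162) = 44.05 mV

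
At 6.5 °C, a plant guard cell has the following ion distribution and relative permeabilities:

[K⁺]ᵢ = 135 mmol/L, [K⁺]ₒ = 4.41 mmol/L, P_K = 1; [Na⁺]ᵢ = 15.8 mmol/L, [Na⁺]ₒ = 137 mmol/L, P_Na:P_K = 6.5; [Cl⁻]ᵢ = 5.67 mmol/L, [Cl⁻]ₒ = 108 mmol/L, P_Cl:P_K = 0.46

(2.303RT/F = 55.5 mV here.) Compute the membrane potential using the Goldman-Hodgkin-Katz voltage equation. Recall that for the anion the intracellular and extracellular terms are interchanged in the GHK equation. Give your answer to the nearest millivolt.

27 mV

Vm = 55.5 · log₁₀[(Σ P·[cation]ₒ + Σ P·[anion]ᵢ) / (Σ P·[cation]ᵢ + Σ P·[anion]ₒ)]
Numerator = 1×4.41 + 6.5×137 + 0.46×5.67 = 897.5
Denominator = 1×135 + 6.5×15.8 + 0.46×108 = 287.4
Vm = 55.5 · log₁₀(3.1231) = 55.5 × (0.4946) = 27.45 mV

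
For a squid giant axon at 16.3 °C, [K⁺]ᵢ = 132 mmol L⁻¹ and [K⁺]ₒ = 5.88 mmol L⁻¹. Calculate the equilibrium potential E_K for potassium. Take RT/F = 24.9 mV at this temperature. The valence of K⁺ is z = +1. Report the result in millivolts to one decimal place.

-77.5 mV

E = (24.9/z) · ln([K⁺]_out/[K⁺]_in) with z = +1.
= (24.9/1) · ln(5.88/132) = 24.90 · ln(0.04455)
= 24.90 · (-3.1112) = -77.47 mV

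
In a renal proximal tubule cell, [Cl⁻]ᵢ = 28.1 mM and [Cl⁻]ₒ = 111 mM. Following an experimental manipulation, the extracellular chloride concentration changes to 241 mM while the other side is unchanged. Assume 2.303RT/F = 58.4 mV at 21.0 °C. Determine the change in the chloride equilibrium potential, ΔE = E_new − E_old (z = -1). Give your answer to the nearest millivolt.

-20 mV

E_old = (58.4/-1)·log₁₀(111/28.1) = -34.84 mV
E_new = (58.4/-1)·log₁₀(241/28.1) = -54.51 mV
ΔE = -54.51 − (-34.84) = -19.66 mV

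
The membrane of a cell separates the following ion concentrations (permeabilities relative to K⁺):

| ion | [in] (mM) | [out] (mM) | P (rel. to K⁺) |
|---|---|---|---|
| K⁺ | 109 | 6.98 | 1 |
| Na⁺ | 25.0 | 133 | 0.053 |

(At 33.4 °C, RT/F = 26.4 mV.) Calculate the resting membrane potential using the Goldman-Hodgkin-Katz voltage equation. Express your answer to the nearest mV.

Vm = 26.4 · ln[(Σ P·[cation]ₒ + Σ P·[anion]ᵢ) / (Σ P·[cation]ᵢ + Σ P·[anion]ₒ)]
Numerator = 1×6.98 + 0.053×133 = 14.03
Denominator = 1×109 + 0.053×25.0 = 110.3
Vm = 26.4 · ln(0.12716) = 26.4 × (-2.0623) = -54.44 mV

-54 mV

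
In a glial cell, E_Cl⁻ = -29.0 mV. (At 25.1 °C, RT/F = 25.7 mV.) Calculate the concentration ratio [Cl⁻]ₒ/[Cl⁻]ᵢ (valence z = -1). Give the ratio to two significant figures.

3.1

ln([out]/[in]) = E·z/(25.7) = -29.0 × -1 / 25.7 = 1.1284
[out]/[in] = e^(1.1284) = 3.091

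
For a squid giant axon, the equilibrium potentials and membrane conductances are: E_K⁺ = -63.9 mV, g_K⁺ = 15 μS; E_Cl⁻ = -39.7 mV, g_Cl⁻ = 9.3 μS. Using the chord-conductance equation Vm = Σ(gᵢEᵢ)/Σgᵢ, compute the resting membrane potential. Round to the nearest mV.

-55 mV

Σ gᵢEᵢ = 15·(-63.9) + 9.3·(-39.7) = -1327.71
Σ gᵢ = 15 + 9.3 = 24.3
Vm = -1327.71 / 24.3 = -54.64 mV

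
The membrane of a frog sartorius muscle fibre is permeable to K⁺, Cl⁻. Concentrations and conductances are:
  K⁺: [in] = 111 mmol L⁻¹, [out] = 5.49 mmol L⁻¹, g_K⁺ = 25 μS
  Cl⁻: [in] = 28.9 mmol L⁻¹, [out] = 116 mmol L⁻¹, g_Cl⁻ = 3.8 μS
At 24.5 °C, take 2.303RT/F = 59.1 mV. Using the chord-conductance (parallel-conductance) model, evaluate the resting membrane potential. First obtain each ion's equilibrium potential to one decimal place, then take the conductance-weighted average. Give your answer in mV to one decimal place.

-71.7 mV

E_K⁺ = (59.1/1)·log₁₀(5.49/111) = -77.2 mV
E_Cl⁻ = (59.1/-1)·log₁₀(116/28.9) = -35.7 mV
Vm = (Σ gᵢEᵢ)/(Σ gᵢ) = (25·-77.2 + 3.8·-35.7) / (25 + 3.8)
= -2065.66 / 28.8 = -71.72 mV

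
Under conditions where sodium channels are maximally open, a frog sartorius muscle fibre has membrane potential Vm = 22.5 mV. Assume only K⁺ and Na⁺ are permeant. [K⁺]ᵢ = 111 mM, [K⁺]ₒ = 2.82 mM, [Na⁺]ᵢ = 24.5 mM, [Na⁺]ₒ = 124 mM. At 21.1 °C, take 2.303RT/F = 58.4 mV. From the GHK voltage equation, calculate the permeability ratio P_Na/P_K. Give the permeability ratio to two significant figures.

4.1

Let α = P_Na/P_K. GHK: Vm = 58.4·log₁₀[(Kₒ + α·Naₒ)/(Kᵢ + α·Naᵢ)].
10^(Vm/58.4) = 10^(22.5/58.4) = 2.4281
So 2.4281·(Kᵢ + α·Naᵢ) = Kₒ + α·Naₒ → α = (2.4281·111.0 − 2.82) / (124.0 − 2.4281·24.5)
α = (269.5 − 2.82) / (124.0 − 59.49) = 266.7/64.51 = 4.134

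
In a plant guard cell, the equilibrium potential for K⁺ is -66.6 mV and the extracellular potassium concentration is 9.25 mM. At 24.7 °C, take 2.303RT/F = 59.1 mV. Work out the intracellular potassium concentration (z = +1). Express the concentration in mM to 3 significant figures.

Nernst: E = (59.1/1) · log₁₀([out]/[in]), so log₁₀([out]/[in]) = -66.6 × 1 / 59.1 = -1.1269.
[out]/[in] = 10^(-1.1269) = 0.07466.
[in] = 9.25 / 0.07466 = 123.9 mM.

124 mM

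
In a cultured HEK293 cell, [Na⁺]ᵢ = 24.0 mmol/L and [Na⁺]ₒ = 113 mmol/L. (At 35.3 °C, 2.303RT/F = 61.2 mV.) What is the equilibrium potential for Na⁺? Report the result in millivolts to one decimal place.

41.2 mV

E = (61.2/z) · log₁₀([Na⁺]_out/[Na⁺]_in) with z = +1.
= (61.2/1) · log₁₀(113/24.0) = 61.20 · log₁₀(4.708)
= 61.20 · (0.6729) = 41.18 mV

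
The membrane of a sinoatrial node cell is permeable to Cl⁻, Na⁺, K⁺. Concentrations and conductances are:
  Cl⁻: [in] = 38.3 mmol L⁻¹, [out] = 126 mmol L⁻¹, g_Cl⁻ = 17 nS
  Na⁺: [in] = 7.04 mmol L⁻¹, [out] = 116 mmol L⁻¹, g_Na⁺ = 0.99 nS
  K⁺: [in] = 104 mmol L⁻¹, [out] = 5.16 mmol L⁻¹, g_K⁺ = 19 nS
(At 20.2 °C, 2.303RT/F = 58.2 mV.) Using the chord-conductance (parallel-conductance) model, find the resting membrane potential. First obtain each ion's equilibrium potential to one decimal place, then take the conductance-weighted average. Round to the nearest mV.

E_Cl⁻ = (58.2/-1)·log₁₀(126/38.3) = -30.1 mV
E_Na⁺ = (58.2/1)·log₁₀(116/7.04) = 70.8 mV
E_K⁺ = (58.2/1)·log₁₀(5.16/104) = -75.9 mV
Vm = (Σ gᵢEᵢ)/(Σ gᵢ) = (17·-30.1 + 0.99·70.8 + 19·-75.9) / (17 + 0.99 + 19)
= -1883.71 / 36.99 = -50.92 mV

-51 mV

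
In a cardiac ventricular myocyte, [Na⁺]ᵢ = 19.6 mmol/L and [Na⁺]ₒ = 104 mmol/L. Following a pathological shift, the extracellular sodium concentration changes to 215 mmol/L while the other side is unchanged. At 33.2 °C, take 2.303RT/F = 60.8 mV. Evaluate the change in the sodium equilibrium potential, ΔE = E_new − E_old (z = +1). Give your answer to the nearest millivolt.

19 mV

E_old = (60.8/1)·log₁₀(104/19.6) = 44.07 mV
E_new = (60.8/1)·log₁₀(215/19.6) = 63.24 mV
ΔE = 63.24 − (44.07) = 19.18 mV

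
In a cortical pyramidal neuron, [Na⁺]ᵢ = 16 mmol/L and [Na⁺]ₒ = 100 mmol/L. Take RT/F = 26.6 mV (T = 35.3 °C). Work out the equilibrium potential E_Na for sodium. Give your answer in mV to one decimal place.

48.7 mV

E = (26.6/z) · ln([Na⁺]_out/[Na⁺]_in) with z = +1.
= (26.6/1) · ln(100/16) = 26.60 · ln(6.25)
= 26.60 · (1.8326) = 48.75 mV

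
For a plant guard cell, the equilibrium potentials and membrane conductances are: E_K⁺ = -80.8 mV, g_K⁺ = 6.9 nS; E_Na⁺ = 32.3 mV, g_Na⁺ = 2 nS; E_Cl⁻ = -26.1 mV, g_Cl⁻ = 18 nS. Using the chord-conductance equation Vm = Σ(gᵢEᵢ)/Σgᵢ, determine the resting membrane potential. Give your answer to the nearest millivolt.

Σ gᵢEᵢ = 6.9·(-80.8) + 2·(32.3) + 18·(-26.1) = -962.72
Σ gᵢ = 6.9 + 2 + 18 = 26.9
Vm = -962.72 / 26.9 = -35.79 mV

-36 mV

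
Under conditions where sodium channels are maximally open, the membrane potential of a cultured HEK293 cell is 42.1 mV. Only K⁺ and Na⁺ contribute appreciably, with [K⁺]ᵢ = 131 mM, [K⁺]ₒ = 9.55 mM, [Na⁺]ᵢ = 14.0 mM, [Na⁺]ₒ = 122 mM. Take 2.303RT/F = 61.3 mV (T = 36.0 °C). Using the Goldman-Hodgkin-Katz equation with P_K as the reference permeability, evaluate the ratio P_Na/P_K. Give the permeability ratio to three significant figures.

11.6

Let α = P_Na/P_K. GHK: Vm = 61.3·log₁₀[(Kₒ + α·Naₒ)/(Kᵢ + α·Naᵢ)].
10^(Vm/61.3) = 10^(42.1/61.3) = 4.8617
So 4.8617·(Kᵢ + α·Naᵢ) = Kₒ + α·Naₒ → α = (4.8617·131.0 − 9.55) / (122.0 − 4.8617·14.0)
α = (636.9 − 9.55) / (122.0 − 68.06) = 627.3/53.94 = 11.63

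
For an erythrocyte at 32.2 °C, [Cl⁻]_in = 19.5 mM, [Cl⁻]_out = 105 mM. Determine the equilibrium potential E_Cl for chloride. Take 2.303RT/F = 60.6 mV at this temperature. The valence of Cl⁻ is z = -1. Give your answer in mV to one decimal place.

-44.3 mV

E = (60.6/z) · log₁₀([Cl⁻]_out/[Cl⁻]_in) with z = -1.
For an anion, dividing by z = -1 reverses the sign.
= (60.6/-1) · log₁₀(105/19.5) = -60.60 · log₁₀(5.385)
= -60.60 · (0.7312) = -44.31 mV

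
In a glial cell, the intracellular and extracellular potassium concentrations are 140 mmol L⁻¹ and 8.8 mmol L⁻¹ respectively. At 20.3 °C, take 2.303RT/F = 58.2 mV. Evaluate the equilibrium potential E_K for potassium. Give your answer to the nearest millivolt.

E = (58.2/z) · log₁₀([K⁺]_out/[K⁺]_in) with z = +1.
= (58.2/1) · log₁₀(8.8/140) = 58.20 · log₁₀(0.06286)
= 58.20 · (-1.2016) = -69.94 mV

-70 mV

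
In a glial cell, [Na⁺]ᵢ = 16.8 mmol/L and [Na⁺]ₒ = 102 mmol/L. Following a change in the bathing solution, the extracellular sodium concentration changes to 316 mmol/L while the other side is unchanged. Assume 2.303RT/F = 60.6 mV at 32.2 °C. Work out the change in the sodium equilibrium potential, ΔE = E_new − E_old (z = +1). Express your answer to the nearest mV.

30 mV

E_old = (60.6/1)·log₁₀(102/16.8) = 47.47 mV
E_new = (60.6/1)·log₁₀(316/16.8) = 77.23 mV
ΔE = 77.23 − (47.47) = 29.76 mV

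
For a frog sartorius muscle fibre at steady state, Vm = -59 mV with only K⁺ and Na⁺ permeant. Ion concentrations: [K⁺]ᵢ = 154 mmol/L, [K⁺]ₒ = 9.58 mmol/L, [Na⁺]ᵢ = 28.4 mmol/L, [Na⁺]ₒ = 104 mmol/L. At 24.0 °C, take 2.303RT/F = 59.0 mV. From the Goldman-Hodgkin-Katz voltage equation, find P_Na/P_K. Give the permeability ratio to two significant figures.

0.058

Let α = P_Na/P_K. GHK: Vm = 59.0·log₁₀[(Kₒ + α·Naₒ)/(Kᵢ + α·Naᵢ)].
10^(Vm/59.0) = 10^(-59.0/59.0) = 0.1
So 0.1·(Kᵢ + α·Naᵢ) = Kₒ + α·Naₒ → α = (0.1·154.0 − 9.58) / (104.0 − 0.1·28.4)
α = (15.4 − 9.58) / (104.0 − 2.84) = 5.82/101.2 = 0.05753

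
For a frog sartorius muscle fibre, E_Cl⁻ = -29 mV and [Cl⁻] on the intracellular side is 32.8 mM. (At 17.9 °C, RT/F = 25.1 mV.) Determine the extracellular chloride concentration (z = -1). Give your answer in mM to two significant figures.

100 mM

Nernst: E = (25.1/-1) · ln([out]/[in]), so ln([out]/[in]) = -29.0 × -1 / 25.1 = 1.1554.
[out]/[in] = e^(1.1554) = 3.175.
[out] = 3.175 × 32.8 = 104.1 mM.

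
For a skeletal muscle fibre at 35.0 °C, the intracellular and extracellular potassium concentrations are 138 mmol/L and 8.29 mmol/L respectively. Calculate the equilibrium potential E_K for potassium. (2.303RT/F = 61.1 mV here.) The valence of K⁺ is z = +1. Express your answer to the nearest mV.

-75 mV

E = (61.1/z) · log₁₀([K⁺]_out/[K⁺]_in) with z = +1.
= (61.1/1) · log₁₀(8.29/138) = 61.10 · log₁₀(0.06007)
= 61.10 · (-1.2213) = -74.62 mV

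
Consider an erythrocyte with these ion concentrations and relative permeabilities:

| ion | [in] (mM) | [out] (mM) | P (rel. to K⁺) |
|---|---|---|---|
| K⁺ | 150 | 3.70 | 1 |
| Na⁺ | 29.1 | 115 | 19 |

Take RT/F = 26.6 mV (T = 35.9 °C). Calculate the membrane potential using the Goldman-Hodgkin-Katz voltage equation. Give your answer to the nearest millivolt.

Vm = 26.6 · ln[(Σ P·[cation]ₒ + Σ P·[anion]ᵢ) / (Σ P·[cation]ᵢ + Σ P·[anion]ₒ)]
Numerator = 1×3.70 + 19×115 = 2189
Denominator = 1×150 + 19×29.1 = 702.9
Vm = 26.6 · ln(3.1138) = 26.6 × (1.1358) = 30.21 mV

30 mV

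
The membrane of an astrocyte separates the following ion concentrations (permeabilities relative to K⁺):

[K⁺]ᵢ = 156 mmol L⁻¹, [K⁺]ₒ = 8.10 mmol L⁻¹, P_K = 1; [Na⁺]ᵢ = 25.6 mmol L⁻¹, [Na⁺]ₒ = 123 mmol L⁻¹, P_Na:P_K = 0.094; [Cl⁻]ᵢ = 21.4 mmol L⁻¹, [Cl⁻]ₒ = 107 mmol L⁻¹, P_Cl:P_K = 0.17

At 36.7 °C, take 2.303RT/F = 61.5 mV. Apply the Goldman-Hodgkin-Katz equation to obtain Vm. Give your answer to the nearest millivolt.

-54 mV

Vm = 61.5 · log₁₀[(Σ P·[cation]ₒ + Σ P·[anion]ᵢ) / (Σ P·[cation]ᵢ + Σ P·[anion]ₒ)]
Numerator = 1×8.10 + 0.094×123 + 0.17×21.4 = 23.3
Denominator = 1×156 + 0.094×25.6 + 0.17×107 = 176.6
Vm = 61.5 · log₁₀(0.13194) = 61.5 × (-0.8796) = -54.10 mV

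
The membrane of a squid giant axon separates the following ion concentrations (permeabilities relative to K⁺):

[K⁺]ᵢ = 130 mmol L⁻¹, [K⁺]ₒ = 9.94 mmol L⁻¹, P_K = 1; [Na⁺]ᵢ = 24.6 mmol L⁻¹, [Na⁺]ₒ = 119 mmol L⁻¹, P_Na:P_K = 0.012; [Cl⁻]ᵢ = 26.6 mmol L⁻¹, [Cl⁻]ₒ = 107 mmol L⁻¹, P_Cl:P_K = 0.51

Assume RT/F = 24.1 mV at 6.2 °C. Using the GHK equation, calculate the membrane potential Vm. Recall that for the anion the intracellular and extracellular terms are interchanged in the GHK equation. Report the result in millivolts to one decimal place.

-48.3 mV

Vm = 24.1 · ln[(Σ P·[cation]ₒ + Σ P·[anion]ᵢ) / (Σ P·[cation]ᵢ + Σ P·[anion]ₒ)]
Numerator = 1×9.94 + 0.012×119 + 0.51×26.6 = 24.93
Denominator = 1×130 + 0.012×24.6 + 0.51×107 = 184.9
Vm = 24.1 · ln(0.13488) = 24.1 × (-2.0034) = -48.28 mV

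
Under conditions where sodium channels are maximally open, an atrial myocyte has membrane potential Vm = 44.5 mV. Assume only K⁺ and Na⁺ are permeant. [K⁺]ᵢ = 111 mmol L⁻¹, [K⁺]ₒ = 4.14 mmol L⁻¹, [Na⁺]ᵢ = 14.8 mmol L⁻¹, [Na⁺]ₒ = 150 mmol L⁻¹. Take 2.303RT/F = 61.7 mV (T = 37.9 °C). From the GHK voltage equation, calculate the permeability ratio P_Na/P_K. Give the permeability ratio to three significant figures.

8.04

Let α = P_Na/P_K. GHK: Vm = 61.7·log₁₀[(Kₒ + α·Naₒ)/(Kᵢ + α·Naᵢ)].
10^(Vm/61.7) = 10^(44.5/61.7) = 5.263
So 5.263·(Kᵢ + α·Naᵢ) = Kₒ + α·Naₒ → α = (5.263·111.0 − 4.14) / (150.0 − 5.263·14.8)
α = (584.2 − 4.14) / (150.0 − 77.89) = 580.1/72.11 = 8.044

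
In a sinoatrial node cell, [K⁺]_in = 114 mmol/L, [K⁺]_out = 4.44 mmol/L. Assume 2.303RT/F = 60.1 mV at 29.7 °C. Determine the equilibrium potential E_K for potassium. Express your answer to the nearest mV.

-85 mV

E = (60.1/z) · log₁₀([K⁺]_out/[K⁺]_in) with z = +1.
= (60.1/1) · log₁₀(4.44/114) = 60.10 · log₁₀(0.03895)
= 60.10 · (-1.4095) = -84.71 mV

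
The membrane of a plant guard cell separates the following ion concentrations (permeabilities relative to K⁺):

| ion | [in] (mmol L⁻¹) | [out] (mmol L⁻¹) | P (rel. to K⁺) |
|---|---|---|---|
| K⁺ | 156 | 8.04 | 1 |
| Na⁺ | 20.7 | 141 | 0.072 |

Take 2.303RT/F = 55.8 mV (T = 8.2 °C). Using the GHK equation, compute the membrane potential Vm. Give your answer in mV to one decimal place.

-52.3 mV

Vm = 55.8 · log₁₀[(Σ P·[cation]ₒ + Σ P·[anion]ᵢ) / (Σ P·[cation]ᵢ + Σ P·[anion]ₒ)]
Numerator = 1×8.04 + 0.072×141 = 18.19
Denominator = 1×156 + 0.072×20.7 = 157.5
Vm = 55.8 · log₁₀(0.11551) = 55.8 × (-0.9374) = -52.31 mV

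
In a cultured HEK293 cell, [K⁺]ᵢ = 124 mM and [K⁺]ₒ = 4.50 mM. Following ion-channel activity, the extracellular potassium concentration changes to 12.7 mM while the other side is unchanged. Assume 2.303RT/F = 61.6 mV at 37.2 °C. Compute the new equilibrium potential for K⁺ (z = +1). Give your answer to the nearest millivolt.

-61 mV

After the shift: [K⁺]_out = 12.7, [K⁺]_in = 124 mM.
E_new = (61.6/1)·log₁₀(12.7/124) = 61.60 · (-0.9896) = -60.96 mV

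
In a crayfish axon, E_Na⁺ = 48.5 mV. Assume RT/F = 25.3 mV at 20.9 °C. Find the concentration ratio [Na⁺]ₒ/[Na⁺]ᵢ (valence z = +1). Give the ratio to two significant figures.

6.8

ln([out]/[in]) = E·z/(25.3) = 48.5 × 1 / 25.3 = 1.9170
[out]/[in] = e^(1.9170) = 6.8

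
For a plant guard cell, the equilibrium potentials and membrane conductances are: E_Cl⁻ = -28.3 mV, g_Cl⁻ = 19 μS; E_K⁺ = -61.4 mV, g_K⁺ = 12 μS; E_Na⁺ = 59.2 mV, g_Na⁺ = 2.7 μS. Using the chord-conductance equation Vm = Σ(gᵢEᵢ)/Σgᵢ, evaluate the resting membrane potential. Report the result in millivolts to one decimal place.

Σ gᵢEᵢ = 19·(-28.3) + 12·(-61.4) + 2.7·(59.2) = -1114.66
Σ gᵢ = 19 + 12 + 2.7 = 33.7
Vm = -1114.66 / 33.7 = -33.08 mV

-33.1 mV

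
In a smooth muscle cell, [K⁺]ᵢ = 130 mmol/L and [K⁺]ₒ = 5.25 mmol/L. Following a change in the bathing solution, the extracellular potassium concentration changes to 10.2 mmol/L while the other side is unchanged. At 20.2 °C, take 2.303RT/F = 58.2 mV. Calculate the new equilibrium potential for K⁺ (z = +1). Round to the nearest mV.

After the shift: [K⁺]_out = 10.2, [K⁺]_in = 130 mmol/L.
E_new = (58.2/1)·log₁₀(10.2/130) = 58.20 · (-1.1053) = -64.33 mV

-64 mV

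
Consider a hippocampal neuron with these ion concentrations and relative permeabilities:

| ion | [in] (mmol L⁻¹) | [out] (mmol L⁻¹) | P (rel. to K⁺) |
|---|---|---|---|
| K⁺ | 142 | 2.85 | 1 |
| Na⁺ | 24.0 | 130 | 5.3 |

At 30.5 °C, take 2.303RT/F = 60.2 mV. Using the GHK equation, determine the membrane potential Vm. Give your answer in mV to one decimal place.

24.7 mV

Vm = 60.2 · log₁₀[(Σ P·[cation]ₒ + Σ P·[anion]ᵢ) / (Σ P·[cation]ᵢ + Σ P·[anion]ₒ)]
Numerator = 1×2.85 + 5.3×130 = 691.9
Denominator = 1×142 + 5.3×24.0 = 269.2
Vm = 60.2 · log₁₀(2.57) = 60.2 × (0.4099) = 24.68 mV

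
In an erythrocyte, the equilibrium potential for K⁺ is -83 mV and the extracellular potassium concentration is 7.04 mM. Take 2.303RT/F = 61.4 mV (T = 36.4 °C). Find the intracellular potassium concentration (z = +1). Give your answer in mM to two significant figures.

Nernst: E = (61.4/1) · log₁₀([out]/[in]), so log₁₀([out]/[in]) = -83.0 × 1 / 61.4 = -1.3518.
[out]/[in] = 10^(-1.3518) = 0.04448.
[in] = 7.04 / 0.04448 = 158.3 mM.

160 mM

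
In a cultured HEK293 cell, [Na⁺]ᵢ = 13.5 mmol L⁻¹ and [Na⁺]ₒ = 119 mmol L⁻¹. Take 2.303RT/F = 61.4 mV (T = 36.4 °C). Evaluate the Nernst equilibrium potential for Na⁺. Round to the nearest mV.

58 mV

E = (61.4/z) · log₁₀([Na⁺]_out/[Na⁺]_in) with z = +1.
= (61.4/1) · log₁₀(119/13.5) = 61.40 · log₁₀(8.815)
= 61.40 · (0.9452) = 58.04 mV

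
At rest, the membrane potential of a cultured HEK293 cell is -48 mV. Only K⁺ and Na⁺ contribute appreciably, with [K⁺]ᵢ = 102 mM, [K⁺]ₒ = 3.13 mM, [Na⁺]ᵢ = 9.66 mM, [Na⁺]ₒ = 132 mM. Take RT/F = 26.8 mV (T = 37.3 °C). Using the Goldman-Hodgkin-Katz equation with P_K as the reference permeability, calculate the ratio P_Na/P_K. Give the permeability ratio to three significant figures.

0.106

Let α = P_Na/P_K. GHK: Vm = 26.8·ln[(Kₒ + α·Naₒ)/(Kᵢ + α·Naᵢ)].
e^(Vm/26.8) = e^(-48.0/26.8) = 0.16679
So 0.16679·(Kᵢ + α·Naᵢ) = Kₒ + α·Naₒ → α = (0.16679·102.0 − 3.13) / (132.0 − 0.16679·9.66)
α = (17.01 − 3.13) / (132.0 − 1.611) = 13.88/130.4 = 0.1065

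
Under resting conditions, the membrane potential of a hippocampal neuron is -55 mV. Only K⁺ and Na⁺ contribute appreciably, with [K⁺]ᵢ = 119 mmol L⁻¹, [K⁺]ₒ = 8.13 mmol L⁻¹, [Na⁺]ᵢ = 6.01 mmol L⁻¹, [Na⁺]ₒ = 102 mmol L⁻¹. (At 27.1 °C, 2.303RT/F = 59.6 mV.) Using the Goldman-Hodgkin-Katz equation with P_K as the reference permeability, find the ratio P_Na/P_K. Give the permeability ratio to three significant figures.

0.0601

Let α = P_Na/P_K. GHK: Vm = 59.6·log₁₀[(Kₒ + α·Naₒ)/(Kᵢ + α·Naᵢ)].
10^(Vm/59.6) = 10^(-55.0/59.6) = 0.11945
So 0.11945·(Kᵢ + α·Naᵢ) = Kₒ + α·Naₒ → α = (0.11945·119.0 − 8.13) / (102.0 − 0.11945·6.01)
α = (14.21 − 8.13) / (102.0 − 0.7179) = 6.084/101.3 = 0.06007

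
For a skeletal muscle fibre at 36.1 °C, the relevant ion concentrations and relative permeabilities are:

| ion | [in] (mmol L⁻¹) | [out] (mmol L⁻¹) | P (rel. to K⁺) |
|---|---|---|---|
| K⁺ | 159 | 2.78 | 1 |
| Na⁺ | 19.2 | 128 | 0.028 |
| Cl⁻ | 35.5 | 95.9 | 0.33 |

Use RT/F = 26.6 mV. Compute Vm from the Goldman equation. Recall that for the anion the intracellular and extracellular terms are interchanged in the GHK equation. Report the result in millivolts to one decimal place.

-62.7 mV

Vm = 26.6 · ln[(Σ P·[cation]ₒ + Σ P·[anion]ᵢ) / (Σ P·[cation]ᵢ + Σ P·[anion]ₒ)]
Numerator = 1×2.78 + 0.028×128 + 0.33×35.5 = 18.08
Denominator = 1×159 + 0.028×19.2 + 0.33×95.9 = 191.2
Vm = 26.6 · ln(0.094563) = 26.6 × (-2.3585) = -62.74 mV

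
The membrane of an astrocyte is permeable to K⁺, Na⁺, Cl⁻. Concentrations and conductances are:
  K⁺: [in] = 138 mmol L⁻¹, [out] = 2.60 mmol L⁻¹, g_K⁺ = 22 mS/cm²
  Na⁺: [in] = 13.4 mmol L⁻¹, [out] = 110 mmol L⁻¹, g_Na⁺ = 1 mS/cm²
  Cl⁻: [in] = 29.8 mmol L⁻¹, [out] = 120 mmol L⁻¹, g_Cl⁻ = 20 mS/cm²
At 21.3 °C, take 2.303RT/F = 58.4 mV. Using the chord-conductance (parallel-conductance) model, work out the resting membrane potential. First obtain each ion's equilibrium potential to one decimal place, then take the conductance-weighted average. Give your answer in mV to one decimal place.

E_K⁺ = (58.4/1)·log₁₀(2.60/138) = -100.7 mV
E_Na⁺ = (58.4/1)·log₁₀(110/13.4) = 53.4 mV
E_Cl⁻ = (58.4/-1)·log₁₀(120/29.8) = -35.3 mV
Vm = (Σ gᵢEᵢ)/(Σ gᵢ) = (22·-100.7 + 1·53.4 + 20·-35.3) / (22 + 1 + 20)
= -2868.00 / 43 = -66.70 mV

-66.7 mV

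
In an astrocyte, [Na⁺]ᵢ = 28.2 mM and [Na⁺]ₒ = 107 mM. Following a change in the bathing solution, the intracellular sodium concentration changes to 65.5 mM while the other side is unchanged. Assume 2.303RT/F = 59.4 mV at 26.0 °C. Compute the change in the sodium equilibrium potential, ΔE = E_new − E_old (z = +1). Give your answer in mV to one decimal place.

-21.7 mV

E_old = (59.4/1)·log₁₀(107/28.2) = 34.40 mV
E_new = (59.4/1)·log₁₀(107/65.5) = 12.66 mV
ΔE = 12.66 − (34.40) = -21.74 mV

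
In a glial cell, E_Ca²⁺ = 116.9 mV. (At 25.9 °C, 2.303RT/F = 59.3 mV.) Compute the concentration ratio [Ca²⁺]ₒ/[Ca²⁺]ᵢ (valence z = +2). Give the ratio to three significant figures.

log₁₀([out]/[in]) = E·z/(59.3) = 116.9 × 2 / 59.3 = 3.9427
[out]/[in] = 10^(3.9427) = 8763

8760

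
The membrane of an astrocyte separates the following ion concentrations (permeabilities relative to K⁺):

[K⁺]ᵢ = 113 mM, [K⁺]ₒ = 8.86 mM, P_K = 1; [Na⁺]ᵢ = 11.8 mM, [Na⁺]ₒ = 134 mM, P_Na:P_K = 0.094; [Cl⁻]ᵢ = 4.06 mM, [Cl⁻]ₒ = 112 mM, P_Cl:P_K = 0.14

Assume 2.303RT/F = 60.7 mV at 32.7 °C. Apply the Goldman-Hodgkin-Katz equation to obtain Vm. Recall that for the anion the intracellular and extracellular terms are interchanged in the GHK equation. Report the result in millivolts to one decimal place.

-46.8 mV

Vm = 60.7 · log₁₀[(Σ P·[cation]ₒ + Σ P·[anion]ᵢ) / (Σ P·[cation]ᵢ + Σ P·[anion]ₒ)]
Numerator = 1×8.86 + 0.094×134 + 0.14×4.06 = 22.02
Denominator = 1×113 + 0.094×11.8 + 0.14×112 = 129.8
Vm = 60.7 · log₁₀(0.16969) = 60.7 × (-0.7703) = -46.76 mV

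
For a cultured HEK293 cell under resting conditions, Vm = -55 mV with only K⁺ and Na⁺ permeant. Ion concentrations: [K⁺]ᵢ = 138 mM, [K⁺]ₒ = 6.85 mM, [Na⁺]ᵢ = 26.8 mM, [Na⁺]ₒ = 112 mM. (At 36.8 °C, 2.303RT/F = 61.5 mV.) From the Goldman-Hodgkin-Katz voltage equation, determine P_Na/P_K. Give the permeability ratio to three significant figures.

0.0990

Let α = P_Na/P_K. GHK: Vm = 61.5·log₁₀[(Kₒ + α·Naₒ)/(Kᵢ + α·Naᵢ)].
10^(Vm/61.5) = 10^(-55.0/61.5) = 0.12755
So 0.12755·(Kᵢ + α·Naᵢ) = Kₒ + α·Naₒ → α = (0.12755·138.0 − 6.85) / (112.0 − 0.12755·26.8)
α = (17.6 − 6.85) / (112.0 − 3.418) = 10.75/108.6 = 0.09903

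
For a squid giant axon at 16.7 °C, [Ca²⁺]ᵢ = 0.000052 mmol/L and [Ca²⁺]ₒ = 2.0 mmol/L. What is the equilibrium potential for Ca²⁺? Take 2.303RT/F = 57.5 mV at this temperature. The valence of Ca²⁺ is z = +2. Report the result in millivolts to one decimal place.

131.8 mV

E = (57.5/z) · log₁₀([Ca²⁺]_out/[Ca²⁺]_in) with z = +2.
= (57.5/2) · log₁₀(2.0/0.000052) = 28.75 · log₁₀(3.846e+04)
= 28.75 · (4.5850) = 131.82 mV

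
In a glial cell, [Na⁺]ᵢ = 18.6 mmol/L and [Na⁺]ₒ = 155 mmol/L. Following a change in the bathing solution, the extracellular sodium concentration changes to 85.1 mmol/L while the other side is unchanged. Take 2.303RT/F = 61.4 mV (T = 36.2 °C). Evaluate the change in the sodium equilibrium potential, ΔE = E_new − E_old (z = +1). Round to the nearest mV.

E_old = (61.4/1)·log₁₀(155/18.6) = 56.54 mV
E_new = (61.4/1)·log₁₀(85.1/18.6) = 40.55 mV
ΔE = 40.55 − (56.54) = -15.99 mV

-16 mV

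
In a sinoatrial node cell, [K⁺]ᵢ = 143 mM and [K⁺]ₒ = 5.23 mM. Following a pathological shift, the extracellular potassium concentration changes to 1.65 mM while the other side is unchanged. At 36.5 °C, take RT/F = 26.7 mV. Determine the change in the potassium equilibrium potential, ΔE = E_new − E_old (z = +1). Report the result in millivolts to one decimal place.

-30.8 mV

E_old = (26.7/1)·ln(5.23/143) = -88.34 mV
E_new = (26.7/1)·ln(1.65/143) = -119.14 mV
ΔE = -119.14 − (-88.34) = -30.80 mV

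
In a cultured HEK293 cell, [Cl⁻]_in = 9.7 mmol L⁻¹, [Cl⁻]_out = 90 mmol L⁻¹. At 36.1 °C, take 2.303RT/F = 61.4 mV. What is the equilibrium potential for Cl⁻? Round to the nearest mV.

E = (61.4/z) · log₁₀([Cl⁻]_out/[Cl⁻]_in) with z = -1.
For an anion, dividing by z = -1 reverses the sign.
= (61.4/-1) · log₁₀(90/9.7) = -61.40 · log₁₀(9.278)
= -61.40 · (0.9675) = -59.40 mV

-59 mV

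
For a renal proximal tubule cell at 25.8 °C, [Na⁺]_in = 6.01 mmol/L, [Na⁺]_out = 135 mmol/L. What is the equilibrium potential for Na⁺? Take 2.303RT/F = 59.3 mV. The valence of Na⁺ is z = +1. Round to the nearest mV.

E = (59.3/z) · log₁₀([Na⁺]_out/[Na⁺]_in) with z = +1.
= (59.3/1) · log₁₀(135/6.01) = 59.30 · log₁₀(22.46)
= 59.30 · (1.3515) = 80.14 mV

80 mV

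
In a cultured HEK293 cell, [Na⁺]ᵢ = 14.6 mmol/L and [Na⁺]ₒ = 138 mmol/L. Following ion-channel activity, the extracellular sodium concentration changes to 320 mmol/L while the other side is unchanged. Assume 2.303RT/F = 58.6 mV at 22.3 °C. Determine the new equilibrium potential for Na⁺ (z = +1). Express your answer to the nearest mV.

After the shift: [Na⁺]_out = 320, [Na⁺]_in = 14.6 mmol/L.
E_new = (58.6/1)·log₁₀(320/14.6) = 58.60 · (1.3408) = 78.57 mV

79 mV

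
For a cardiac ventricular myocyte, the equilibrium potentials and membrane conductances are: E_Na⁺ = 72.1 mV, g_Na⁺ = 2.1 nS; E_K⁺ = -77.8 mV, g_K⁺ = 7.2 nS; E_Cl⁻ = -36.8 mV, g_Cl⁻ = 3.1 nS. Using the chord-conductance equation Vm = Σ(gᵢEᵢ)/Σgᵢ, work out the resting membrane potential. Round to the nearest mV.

-42 mV

Σ gᵢEᵢ = 2.1·(72.1) + 7.2·(-77.8) + 3.1·(-36.8) = -522.83
Σ gᵢ = 2.1 + 7.2 + 3.1 = 12.4
Vm = -522.83 / 12.4 = -42.16 mV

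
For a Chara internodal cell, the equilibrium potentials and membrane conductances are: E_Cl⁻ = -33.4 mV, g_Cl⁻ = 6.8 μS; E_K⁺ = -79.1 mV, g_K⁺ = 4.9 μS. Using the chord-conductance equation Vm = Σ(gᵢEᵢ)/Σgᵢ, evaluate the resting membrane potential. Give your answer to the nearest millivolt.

Σ gᵢEᵢ = 6.8·(-33.4) + 4.9·(-79.1) = -614.71
Σ gᵢ = 6.8 + 4.9 = 11.7
Vm = -614.71 / 11.7 = -52.54 mV

-53 mV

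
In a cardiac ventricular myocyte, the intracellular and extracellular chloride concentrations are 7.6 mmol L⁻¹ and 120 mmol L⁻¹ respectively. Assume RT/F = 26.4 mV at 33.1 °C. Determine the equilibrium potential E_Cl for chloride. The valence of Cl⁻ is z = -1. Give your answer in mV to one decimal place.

E = (26.4/z) · ln([Cl⁻]_out/[Cl⁻]_in) with z = -1.
For an anion, dividing by z = -1 reverses the sign.
= (26.4/-1) · ln(120/7.6) = -26.40 · ln(15.79)
= -26.40 · (2.7593) = -72.85 mV

-72.8 mV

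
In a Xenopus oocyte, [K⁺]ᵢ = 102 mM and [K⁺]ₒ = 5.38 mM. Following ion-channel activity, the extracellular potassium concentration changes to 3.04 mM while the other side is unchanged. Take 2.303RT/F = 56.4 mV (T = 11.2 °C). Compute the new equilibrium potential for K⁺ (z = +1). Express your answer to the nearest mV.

After the shift: [K⁺]_out = 3.04, [K⁺]_in = 102 mM.
E_new = (56.4/1)·log₁₀(3.04/102) = 56.40 · (-1.5257) = -86.05 mV

-86 mV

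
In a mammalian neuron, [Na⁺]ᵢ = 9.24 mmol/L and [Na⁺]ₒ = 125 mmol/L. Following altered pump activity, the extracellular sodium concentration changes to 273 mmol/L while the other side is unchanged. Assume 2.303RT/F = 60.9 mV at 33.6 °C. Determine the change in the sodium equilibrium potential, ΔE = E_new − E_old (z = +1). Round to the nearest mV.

21 mV

E_old = (60.9/1)·log₁₀(125/9.24) = 68.89 mV
E_new = (60.9/1)·log₁₀(273/9.24) = 89.55 mV
ΔE = 89.55 − (68.89) = 20.66 mV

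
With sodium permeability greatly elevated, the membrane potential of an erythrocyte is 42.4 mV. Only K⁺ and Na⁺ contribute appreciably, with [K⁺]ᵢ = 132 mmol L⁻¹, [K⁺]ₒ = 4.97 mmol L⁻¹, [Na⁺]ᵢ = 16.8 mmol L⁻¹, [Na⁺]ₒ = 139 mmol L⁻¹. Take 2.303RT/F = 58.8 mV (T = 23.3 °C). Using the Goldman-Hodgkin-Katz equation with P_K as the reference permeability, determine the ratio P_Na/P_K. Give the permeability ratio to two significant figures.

Let α = P_Na/P_K. GHK: Vm = 58.8·log₁₀[(Kₒ + α·Naₒ)/(Kᵢ + α·Naᵢ)].
10^(Vm/58.8) = 10^(42.4/58.8) = 5.2612
So 5.2612·(Kᵢ + α·Naᵢ) = Kₒ + α·Naₒ → α = (5.2612·132.0 − 4.97) / (139.0 − 5.2612·16.8)
α = (694.5 − 4.97) / (139.0 − 88.39) = 689.5/50.61 = 13.62

14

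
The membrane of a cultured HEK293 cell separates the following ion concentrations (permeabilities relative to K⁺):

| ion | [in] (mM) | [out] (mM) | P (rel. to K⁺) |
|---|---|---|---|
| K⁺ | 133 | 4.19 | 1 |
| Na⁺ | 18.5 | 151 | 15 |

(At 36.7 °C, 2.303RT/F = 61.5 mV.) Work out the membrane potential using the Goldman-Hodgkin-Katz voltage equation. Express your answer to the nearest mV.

46 mV

Vm = 61.5 · log₁₀[(Σ P·[cation]ₒ + Σ P·[anion]ᵢ) / (Σ P·[cation]ᵢ + Σ P·[anion]ₒ)]
Numerator = 1×4.19 + 15×151 = 2269
Denominator = 1×133 + 15×18.5 = 410.5
Vm = 61.5 · log₁₀(5.5279) = 61.5 × (0.7426) = 45.67 mV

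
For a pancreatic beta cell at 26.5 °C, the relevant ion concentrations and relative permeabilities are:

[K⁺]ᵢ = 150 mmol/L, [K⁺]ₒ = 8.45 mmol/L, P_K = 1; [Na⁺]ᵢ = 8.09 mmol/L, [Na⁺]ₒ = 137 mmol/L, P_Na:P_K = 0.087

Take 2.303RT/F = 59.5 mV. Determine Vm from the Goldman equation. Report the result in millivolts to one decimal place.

Vm = 59.5 · log₁₀[(Σ P·[cation]ₒ + Σ P·[anion]ᵢ) / (Σ P·[cation]ᵢ + Σ P·[anion]ₒ)]
Numerator = 1×8.45 + 0.087×137 = 20.37
Denominator = 1×150 + 0.087×8.09 = 150.7
Vm = 59.5 · log₁₀(0.13516) = 59.5 × (-0.8692) = -51.71 mV

-51.7 mV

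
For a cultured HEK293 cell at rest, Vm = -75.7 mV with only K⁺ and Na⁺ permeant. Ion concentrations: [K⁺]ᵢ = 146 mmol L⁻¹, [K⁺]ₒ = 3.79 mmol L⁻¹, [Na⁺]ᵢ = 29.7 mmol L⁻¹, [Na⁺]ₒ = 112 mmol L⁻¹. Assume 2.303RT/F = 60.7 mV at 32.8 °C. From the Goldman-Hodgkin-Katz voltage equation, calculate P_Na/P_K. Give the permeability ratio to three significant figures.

Let α = P_Na/P_K. GHK: Vm = 60.7·log₁₀[(Kₒ + α·Naₒ)/(Kᵢ + α·Naᵢ)].
10^(Vm/60.7) = 10^(-75.7/60.7) = 0.056609
So 0.056609·(Kᵢ + α·Naᵢ) = Kₒ + α·Naₒ → α = (0.056609·146.0 − 3.79) / (112.0 − 0.056609·29.7)
α = (8.265 − 3.79) / (112.0 − 1.681) = 4.475/110.3 = 0.04056

0.0406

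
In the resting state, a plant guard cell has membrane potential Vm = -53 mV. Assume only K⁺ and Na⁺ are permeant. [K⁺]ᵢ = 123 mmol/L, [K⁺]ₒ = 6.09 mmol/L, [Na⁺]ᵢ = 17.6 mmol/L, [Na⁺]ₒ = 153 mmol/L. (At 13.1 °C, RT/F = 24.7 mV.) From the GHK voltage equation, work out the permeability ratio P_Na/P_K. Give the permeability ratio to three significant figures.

Let α = P_Na/P_K. GHK: Vm = 24.7·ln[(Kₒ + α·Naₒ)/(Kᵢ + α·Naᵢ)].
e^(Vm/24.7) = e^(-53.0/24.7) = 0.11698
So 0.11698·(Kᵢ + α·Naᵢ) = Kₒ + α·Naₒ → α = (0.11698·123.0 − 6.09) / (153.0 − 0.11698·17.6)
α = (14.39 − 6.09) / (153.0 − 2.059) = 8.299/150.9 = 0.05498

0.0550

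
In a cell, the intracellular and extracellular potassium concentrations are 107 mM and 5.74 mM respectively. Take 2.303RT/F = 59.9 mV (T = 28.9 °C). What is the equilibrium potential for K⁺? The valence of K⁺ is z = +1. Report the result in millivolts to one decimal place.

E = (59.9/z) · log₁₀([K⁺]_out/[K⁺]_in) with z = +1.
= (59.9/1) · log₁₀(5.74/107) = 59.90 · log₁₀(0.05364)
= 59.90 · (-1.2705) = -76.10 mV

-76.1 mV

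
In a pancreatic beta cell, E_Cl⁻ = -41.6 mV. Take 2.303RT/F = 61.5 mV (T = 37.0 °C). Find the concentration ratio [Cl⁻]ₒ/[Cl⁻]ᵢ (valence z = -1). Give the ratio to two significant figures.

4.7

log₁₀([out]/[in]) = E·z/(61.5) = -41.6 × -1 / 61.5 = 0.6764
[out]/[in] = 10^(0.6764) = 4.747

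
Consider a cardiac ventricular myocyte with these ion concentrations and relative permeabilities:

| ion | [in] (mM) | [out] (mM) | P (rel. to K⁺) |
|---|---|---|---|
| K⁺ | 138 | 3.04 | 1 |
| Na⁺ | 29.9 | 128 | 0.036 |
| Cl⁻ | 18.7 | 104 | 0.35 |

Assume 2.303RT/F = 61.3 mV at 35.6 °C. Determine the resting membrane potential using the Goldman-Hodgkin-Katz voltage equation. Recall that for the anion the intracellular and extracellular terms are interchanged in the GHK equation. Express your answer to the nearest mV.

Vm = 61.3 · log₁₀[(Σ P·[cation]ₒ + Σ P·[anion]ᵢ) / (Σ P·[cation]ᵢ + Σ P·[anion]ₒ)]
Numerator = 1×3.04 + 0.036×128 + 0.35×18.7 = 14.19
Denominator = 1×138 + 0.036×29.9 + 0.35×104 = 175.5
Vm = 61.3 · log₁₀(0.080883) = 61.3 × (-1.0921) = -66.95 mV

-67 mV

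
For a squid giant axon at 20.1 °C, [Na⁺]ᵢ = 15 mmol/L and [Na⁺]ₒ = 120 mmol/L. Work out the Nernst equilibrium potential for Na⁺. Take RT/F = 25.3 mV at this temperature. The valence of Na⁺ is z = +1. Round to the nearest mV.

E = (25.3/z) · ln([Na⁺]_out/[Na⁺]_in) with z = +1.
= (25.3/1) · ln(120/15) = 25.30 · ln(8)
= 25.30 · (2.0794) = 52.61 mV

53 mV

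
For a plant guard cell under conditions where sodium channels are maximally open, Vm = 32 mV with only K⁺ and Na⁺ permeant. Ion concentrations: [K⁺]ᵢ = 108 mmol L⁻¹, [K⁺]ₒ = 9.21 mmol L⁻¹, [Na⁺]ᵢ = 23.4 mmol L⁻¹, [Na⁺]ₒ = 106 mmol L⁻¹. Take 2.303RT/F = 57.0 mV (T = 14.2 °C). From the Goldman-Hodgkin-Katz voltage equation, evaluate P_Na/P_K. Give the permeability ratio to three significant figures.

18.5

Let α = P_Na/P_K. GHK: Vm = 57.0·log₁₀[(Kₒ + α·Naₒ)/(Kᵢ + α·Naᵢ)].
10^(Vm/57.0) = 10^(32.0/57.0) = 3.6425
So 3.6425·(Kᵢ + α·Naᵢ) = Kₒ + α·Naₒ → α = (3.6425·108.0 − 9.21) / (106.0 − 3.6425·23.4)
α = (393.4 − 9.21) / (106.0 − 85.24) = 384.2/20.76 = 18.5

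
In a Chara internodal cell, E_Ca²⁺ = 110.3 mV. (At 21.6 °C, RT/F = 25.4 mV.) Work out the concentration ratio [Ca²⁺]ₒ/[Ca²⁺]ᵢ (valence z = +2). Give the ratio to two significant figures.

ln([out]/[in]) = E·z/(25.4) = 110.3 × 2 / 25.4 = 8.6850
[out]/[in] = e^(8.6850) = 5914

5900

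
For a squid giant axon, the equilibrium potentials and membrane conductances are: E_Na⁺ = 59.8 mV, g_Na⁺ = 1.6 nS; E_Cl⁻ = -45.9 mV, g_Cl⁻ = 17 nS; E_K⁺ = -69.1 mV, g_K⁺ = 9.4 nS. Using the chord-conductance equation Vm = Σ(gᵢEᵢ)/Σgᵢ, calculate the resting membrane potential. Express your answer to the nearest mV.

Σ gᵢEᵢ = 1.6·(59.8) + 17·(-45.9) + 9.4·(-69.1) = -1334.16
Σ gᵢ = 1.6 + 17 + 9.4 = 28
Vm = -1334.16 / 28 = -47.65 mV

-48 mV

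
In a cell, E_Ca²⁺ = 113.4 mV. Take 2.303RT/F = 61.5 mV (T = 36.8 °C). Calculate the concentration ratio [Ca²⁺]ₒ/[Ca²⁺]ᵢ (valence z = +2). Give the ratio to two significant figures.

log₁₀([out]/[in]) = E·z/(61.5) = 113.4 × 2 / 61.5 = 3.6878
[out]/[in] = 10^(3.6878) = 4873

4900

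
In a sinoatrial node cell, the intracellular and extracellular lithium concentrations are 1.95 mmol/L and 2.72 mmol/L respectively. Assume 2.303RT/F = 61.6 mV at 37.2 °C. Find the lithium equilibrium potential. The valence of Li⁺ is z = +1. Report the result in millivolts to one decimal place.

E = (61.6/z) · log₁₀([Li⁺]_out/[Li⁺]_in) with z = +1.
= (61.6/1) · log₁₀(2.72/1.95) = 61.60 · log₁₀(1.395)
= 61.60 · (0.1445) = 8.90 mV

8.9 mV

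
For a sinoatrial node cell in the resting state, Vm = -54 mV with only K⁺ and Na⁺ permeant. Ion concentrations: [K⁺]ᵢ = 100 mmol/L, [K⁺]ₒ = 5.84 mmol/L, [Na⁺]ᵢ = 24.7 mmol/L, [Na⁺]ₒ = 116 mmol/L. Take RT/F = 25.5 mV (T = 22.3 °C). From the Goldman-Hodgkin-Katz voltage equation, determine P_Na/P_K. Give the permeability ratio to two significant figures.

0.055

Let α = P_Na/P_K. GHK: Vm = 25.5·ln[(Kₒ + α·Naₒ)/(Kᵢ + α·Naᵢ)].
e^(Vm/25.5) = e^(-54.0/25.5) = 0.12031
So 0.12031·(Kᵢ + α·Naᵢ) = Kₒ + α·Naₒ → α = (0.12031·100.0 − 5.84) / (116.0 − 0.12031·24.7)
α = (12.03 − 5.84) / (116.0 − 2.972) = 6.191/113 = 0.05478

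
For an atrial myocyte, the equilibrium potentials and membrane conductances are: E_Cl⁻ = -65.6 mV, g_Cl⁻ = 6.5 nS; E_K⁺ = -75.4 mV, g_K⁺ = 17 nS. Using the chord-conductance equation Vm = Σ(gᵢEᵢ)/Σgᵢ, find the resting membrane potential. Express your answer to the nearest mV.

-73 mV

Σ gᵢEᵢ = 6.5·(-65.6) + 17·(-75.4) = -1708.20
Σ gᵢ = 6.5 + 17 = 23.5
Vm = -1708.20 / 23.5 = -72.69 mV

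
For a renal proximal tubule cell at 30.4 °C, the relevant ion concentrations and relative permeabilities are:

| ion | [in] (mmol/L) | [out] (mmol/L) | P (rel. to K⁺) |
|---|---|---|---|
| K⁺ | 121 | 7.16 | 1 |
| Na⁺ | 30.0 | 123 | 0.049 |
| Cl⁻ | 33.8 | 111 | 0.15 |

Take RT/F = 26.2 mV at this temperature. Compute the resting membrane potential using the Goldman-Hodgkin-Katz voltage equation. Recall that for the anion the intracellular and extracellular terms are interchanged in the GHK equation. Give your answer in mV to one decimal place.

-53.2 mV

Vm = 26.2 · ln[(Σ P·[cation]ₒ + Σ P·[anion]ᵢ) / (Σ P·[cation]ᵢ + Σ P·[anion]ₒ)]
Numerator = 1×7.16 + 0.049×123 + 0.15×33.8 = 18.26
Denominator = 1×121 + 0.049×30.0 + 0.15×111 = 139.1
Vm = 26.2 · ln(0.13123) = 26.2 × (-2.0308) = -53.21 mV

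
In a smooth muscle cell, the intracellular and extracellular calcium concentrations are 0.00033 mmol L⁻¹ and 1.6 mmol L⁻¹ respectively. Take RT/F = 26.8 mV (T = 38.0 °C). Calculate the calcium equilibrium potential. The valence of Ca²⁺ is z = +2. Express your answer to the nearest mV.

114 mV

E = (26.8/z) · ln([Ca²⁺]_out/[Ca²⁺]_in) with z = +2.
= (26.8/2) · ln(1.6/0.00033) = 13.40 · ln(4848)
= 13.40 · (8.4864) = 113.72 mV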